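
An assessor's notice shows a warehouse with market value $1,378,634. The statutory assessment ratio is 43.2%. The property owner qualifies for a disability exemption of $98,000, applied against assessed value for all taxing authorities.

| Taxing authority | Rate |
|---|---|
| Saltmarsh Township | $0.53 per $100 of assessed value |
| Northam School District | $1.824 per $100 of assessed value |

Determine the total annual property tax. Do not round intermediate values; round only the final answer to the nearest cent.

$11,712.80

Assessed value = $1,378,634 × 0.432 = $595,569.888
Taxable value = $595,569.888 − $98,000 = $497,569.888
Saltmarsh Township: $497,569.888 × 0.0053 = $2,637.1204064
Northam School District: $497,569.888 × 0.01824 = $9,075.67475712
Total = $2,637.1204064 + $9,075.67475712 = $11,712.79516352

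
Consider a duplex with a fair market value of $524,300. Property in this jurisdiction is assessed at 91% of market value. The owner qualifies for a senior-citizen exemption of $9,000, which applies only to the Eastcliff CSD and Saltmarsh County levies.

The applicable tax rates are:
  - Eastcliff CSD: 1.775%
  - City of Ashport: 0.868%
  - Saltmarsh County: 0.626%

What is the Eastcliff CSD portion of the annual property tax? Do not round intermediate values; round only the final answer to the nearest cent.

Assessed value = $524,300 × 0.91 = $477,113
Eastcliff CSD taxable value = $477,113 − $9,000 = $468,113
Eastcliff CSD levy = $468,113 × 0.01775 = $8,309.00575

$8,309.01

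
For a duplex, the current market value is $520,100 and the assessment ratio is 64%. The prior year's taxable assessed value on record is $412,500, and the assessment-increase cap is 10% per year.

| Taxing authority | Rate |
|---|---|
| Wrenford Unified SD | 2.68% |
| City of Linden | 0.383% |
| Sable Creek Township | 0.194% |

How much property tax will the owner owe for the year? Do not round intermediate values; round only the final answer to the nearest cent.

$10,841.38

Uncapped assessed value = $520,100 × 0.64 = $332,864
Cap limit = $412,500 × 1.1 = $453,750
Taxable assessed value = min($332,864, $453,750) = $332,864 (cap does not bind)
Wrenford Unified SD: $332,864 × 0.0268 = $8,920.7552
City of Linden: $332,864 × 0.00383 = $1,274.86912
Sable Creek Township: $332,864 × 0.00194 = $645.75616
Total = $10,841.38048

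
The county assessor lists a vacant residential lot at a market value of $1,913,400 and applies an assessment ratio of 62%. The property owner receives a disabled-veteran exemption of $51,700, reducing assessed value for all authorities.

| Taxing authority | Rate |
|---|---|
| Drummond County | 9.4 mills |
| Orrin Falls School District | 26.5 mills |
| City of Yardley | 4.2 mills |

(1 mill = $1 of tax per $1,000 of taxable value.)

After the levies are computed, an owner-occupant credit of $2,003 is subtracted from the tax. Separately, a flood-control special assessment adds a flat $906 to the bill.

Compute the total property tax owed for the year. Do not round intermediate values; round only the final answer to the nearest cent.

Assessed value = $1,913,400 × 0.62 = $1,186,308
Taxable value = $1,186,308 − $51,700 = $1,134,608
Drummond County: $1,134,608 × 0.0094 = $10,665.3152
Orrin Falls School District: $1,134,608 × 0.0265 = $30,067.112
City of Yardley: $1,134,608 × 0.0042 = $4,765.3536
Levies subtotal = $45,497.7808
After credit = $45,497.7808 − $2,003 = $43,494.7808
Total = $43,494.7808 + $906 = $44,400.7808

$44,400.78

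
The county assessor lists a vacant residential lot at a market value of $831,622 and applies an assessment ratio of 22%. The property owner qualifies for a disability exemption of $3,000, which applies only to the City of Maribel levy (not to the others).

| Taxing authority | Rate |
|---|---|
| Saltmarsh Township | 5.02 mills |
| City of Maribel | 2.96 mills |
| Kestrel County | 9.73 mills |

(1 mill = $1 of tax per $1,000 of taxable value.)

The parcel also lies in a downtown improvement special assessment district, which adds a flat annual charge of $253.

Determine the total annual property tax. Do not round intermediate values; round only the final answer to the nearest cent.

Assessed value = $831,622 × 0.22 = $182,956.84
Saltmarsh Township: $182,956.84 × 0.00502 = $918.4433368
City of Maribel: ($182,956.84 − $3,000) × 0.00296 = $179,956.84 × 0.00296 = $532.6722464
Kestrel County: $182,956.84 × 0.00973 = $1,780.1700532
Levies subtotal = $3,231.2856364
Total = $3,231.2856364 + $253 = $3,484.2856364

$3,484.29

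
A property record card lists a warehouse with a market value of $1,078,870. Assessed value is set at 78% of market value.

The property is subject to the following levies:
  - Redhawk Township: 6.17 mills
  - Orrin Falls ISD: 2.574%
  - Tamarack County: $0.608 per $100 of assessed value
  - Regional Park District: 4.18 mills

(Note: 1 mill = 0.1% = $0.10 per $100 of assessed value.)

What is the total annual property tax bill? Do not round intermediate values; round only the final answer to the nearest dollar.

Assessed value = $1,078,870 × 0.78 = $841,518.6
Redhawk Township: $841,518.6 × 0.00617 = $5,192.169762
Orrin Falls ISD: $841,518.6 × 0.02574 = $21,660.688764
Tamarack County: $841,518.6 × 0.00608 = $5,116.433088
Regional Park District: $841,518.6 × 0.00418 = $3,517.547748
Total = $35,486.839362

$35,487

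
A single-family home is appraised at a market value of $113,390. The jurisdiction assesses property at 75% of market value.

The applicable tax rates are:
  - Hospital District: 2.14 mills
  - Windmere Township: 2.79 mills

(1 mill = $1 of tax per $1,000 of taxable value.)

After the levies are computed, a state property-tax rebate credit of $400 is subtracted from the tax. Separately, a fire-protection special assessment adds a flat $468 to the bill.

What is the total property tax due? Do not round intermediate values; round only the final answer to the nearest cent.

Assessed value = $113,390 × 0.75 = $85,042.5
Hospital District: $85,042.5 × 0.00214 = $181.99095
Windmere Township: $85,042.5 × 0.00279 = $237.268575
Levies subtotal = $419.259525
After credit = $419.259525 − $400 = $19.259525
Total = $19.259525 + $468 = $487.259525

$487.26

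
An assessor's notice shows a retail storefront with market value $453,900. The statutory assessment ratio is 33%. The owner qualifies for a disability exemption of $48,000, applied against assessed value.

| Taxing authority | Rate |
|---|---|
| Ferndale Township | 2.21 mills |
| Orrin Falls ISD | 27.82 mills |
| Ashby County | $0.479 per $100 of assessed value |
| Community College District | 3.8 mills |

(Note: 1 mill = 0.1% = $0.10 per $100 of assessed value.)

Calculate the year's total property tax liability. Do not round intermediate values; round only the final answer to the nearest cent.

$3,931.01

Assessed value = $453,900 × 0.33 = $149,787
Taxable value = $149,787 − $48,000 = $101,787
Ferndale Township: $101,787 × 0.00221 = $224.94927
Orrin Falls ISD: $101,787 × 0.02782 = $2,831.71434
Ashby County: $101,787 × 0.00479 = $487.55973
Community College District: $101,787 × 0.0038 = $386.7906
Total = $3,931.01394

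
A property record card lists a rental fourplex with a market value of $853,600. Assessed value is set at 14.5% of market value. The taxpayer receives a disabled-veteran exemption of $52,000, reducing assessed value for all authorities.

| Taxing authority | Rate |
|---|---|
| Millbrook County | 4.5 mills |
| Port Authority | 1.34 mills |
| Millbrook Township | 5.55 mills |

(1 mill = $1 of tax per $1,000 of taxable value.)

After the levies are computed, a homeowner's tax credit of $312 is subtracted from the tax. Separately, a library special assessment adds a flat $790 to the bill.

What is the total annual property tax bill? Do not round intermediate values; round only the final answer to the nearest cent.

$1,295.48

Assessed value = $853,600 × 0.145 = $123,772
Taxable value = $123,772 − $52,000 = $71,772
Millbrook County: $71,772 × 0.0045 = $322.974
Port Authority: $71,772 × 0.00134 = $96.17448
Millbrook Township: $71,772 × 0.00555 = $398.3346
Levies subtotal = $817.48308
After credit = $817.48308 − $312 = $505.48308
Total = $505.48308 + $790 = $1,295.48308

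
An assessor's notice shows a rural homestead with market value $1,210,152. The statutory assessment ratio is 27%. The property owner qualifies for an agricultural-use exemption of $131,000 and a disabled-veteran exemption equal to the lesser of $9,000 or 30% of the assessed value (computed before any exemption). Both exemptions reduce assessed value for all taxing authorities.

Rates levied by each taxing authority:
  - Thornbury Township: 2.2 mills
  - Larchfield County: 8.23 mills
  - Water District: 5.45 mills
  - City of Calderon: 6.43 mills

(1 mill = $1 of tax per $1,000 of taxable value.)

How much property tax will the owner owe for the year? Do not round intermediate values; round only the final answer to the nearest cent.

$4,166.19

Assessed value = $1,210,152 × 0.27 = $326,741.04
Disabled-veteran exemption = min($9,000, 30% × $326,741.04) = min($9,000, $98,022.312) = $9,000 (dollar cap binds)
Taxable value = $326,741.04 − $131,000 − $9,000 = $186,741.04
Thornbury Township: $186,741.04 × 0.0022 = $410.830288
Larchfield County: $186,741.04 × 0.00823 = $1,536.8787592
Water District: $186,741.04 × 0.00545 = $1,017.738668
City of Calderon: $186,741.04 × 0.00643 = $1,200.7448872
Total = $4,166.1926024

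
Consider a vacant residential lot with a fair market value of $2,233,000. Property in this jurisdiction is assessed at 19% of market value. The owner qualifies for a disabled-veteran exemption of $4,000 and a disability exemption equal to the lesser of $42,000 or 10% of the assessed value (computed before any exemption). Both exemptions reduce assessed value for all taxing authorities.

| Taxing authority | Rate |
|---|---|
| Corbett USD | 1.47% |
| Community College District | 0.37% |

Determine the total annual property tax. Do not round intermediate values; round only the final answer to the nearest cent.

Assessed value = $2,233,000 × 0.19 = $424,270
Disability exemption = min($42,000, 10% × $424,270) = min($42,000, $42,427) = $42,000 (dollar cap binds)
Taxable value = $424,270 − $4,000 − $42,000 = $378,270
Corbett USD: $378,270 × 0.0147 = $5,560.569
Community College District: $378,270 × 0.0037 = $1,399.599
Total = $6,960.168

$6,960.17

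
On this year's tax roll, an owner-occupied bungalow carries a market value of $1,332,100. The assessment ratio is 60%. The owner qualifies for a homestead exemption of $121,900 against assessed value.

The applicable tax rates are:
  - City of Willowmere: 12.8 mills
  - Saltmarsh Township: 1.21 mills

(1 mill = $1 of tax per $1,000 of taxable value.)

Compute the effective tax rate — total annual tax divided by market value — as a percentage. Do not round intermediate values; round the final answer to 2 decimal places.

0.71%

Assessed value = $1,332,100 × 0.6 = $799,260
Taxable value = $799,260 − $121,900 = $677,360
City of Willowmere: $677,360 × 0.0128 = $8,670.208
Saltmarsh Township: $677,360 × 0.00121 = $819.6056
Total tax = $9,489.8136
Effective rate = $9,489.8136 ÷ $1,332,100 = 0.71% of market value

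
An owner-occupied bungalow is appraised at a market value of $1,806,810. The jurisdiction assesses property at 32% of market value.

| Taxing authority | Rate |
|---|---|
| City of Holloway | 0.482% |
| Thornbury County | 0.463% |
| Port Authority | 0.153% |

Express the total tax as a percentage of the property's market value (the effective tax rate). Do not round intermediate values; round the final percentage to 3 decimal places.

0.351%

Assessed value = $1,806,810 × 0.32 = $578,179.2
City of Holloway: $578,179.2 × 0.00482 = $2,786.823744
Thornbury County: $578,179.2 × 0.00463 = $2,676.969696
Port Authority: $578,179.2 × 0.00153 = $884.614176
Total tax = $6,348.407616
Effective rate = $6,348.407616 ÷ $1,806,810 = 0.351% of market value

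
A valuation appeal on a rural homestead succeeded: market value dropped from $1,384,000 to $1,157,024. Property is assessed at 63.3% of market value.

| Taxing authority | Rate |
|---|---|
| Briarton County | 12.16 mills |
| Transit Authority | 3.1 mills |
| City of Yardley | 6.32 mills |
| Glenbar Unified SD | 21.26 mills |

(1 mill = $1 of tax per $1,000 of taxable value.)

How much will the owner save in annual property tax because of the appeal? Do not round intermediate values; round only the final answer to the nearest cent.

$6,155.07

Old assessed value = $1,384,000 × 0.633 = $876,072
New assessed value = $1,157,024 × 0.633 = $732,396.192
Combined rate = 0.01216 + 0.0031 + 0.00632 + 0.02126 = 0.04284
Old tax = $876,072 × 0.04284 = $37,530.92448
New tax = $732,396.192 × 0.04284 = $31,375.85286528
Reduction = $37,530.92448 − $31,375.85286528 = $6,155.07161472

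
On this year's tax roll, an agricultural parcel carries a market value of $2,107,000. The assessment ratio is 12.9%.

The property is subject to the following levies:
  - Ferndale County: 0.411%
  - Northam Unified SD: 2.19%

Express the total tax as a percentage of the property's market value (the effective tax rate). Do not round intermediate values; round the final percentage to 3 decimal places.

0.336%

Assessed value = $2,107,000 × 0.129 = $271,803
Ferndale County: $271,803 × 0.00411 = $1,117.11033
Northam Unified SD: $271,803 × 0.0219 = $5,952.4857
Total tax = $7,069.59603
Effective rate = $7,069.59603 ÷ $2,107,000 = 0.336% of market value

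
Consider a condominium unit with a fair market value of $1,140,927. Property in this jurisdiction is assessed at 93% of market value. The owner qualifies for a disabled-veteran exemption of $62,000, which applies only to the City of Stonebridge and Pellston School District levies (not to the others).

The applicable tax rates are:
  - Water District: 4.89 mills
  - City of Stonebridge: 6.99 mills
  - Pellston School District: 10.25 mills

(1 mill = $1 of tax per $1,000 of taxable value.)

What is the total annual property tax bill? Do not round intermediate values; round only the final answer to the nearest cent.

Assessed value = $1,140,927 × 0.93 = $1,061,062.11
Water District: $1,061,062.11 × 0.00489 = $5,188.5937179
City of Stonebridge: ($1,061,062.11 − $62,000) × 0.00699 = $999,062.11 × 0.00699 = $6,983.4441489
Pellston School District: ($1,061,062.11 − $62,000) × 0.01025 = $999,062.11 × 0.01025 = $10,240.3866275
Total = $22,412.4244943

$22,412.42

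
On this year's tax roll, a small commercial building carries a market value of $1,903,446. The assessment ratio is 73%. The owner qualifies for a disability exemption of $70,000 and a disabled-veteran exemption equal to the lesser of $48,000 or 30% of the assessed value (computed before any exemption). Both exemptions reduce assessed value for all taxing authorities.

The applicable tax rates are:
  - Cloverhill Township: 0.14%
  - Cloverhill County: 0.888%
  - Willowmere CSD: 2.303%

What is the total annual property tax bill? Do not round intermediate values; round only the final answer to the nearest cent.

$42,354.18

Assessed value = $1,903,446 × 0.73 = $1,389,515.58
Disabled-veteran exemption = min($48,000, 30% × $1,389,515.58) = min($48,000, $416,854.674) = $48,000 (dollar cap binds)
Taxable value = $1,389,515.58 − $70,000 − $48,000 = $1,271,515.58
Cloverhill Township: $1,271,515.58 × 0.0014 = $1,780.121812
Cloverhill County: $1,271,515.58 × 0.00888 = $11,291.0583504
Willowmere CSD: $1,271,515.58 × 0.02303 = $29,283.0038074
Total = $42,354.1839698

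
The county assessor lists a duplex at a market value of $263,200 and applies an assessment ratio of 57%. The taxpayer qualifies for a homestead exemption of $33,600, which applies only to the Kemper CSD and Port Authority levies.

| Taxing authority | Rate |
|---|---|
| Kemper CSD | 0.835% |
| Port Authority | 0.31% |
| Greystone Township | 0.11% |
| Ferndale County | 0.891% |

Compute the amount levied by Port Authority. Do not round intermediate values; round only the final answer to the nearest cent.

$360.91

Assessed value = $263,200 × 0.57 = $150,024
Port Authority taxable value = $150,024 − $33,600 = $116,424
Port Authority levy = $116,424 × 0.0031 = $360.9144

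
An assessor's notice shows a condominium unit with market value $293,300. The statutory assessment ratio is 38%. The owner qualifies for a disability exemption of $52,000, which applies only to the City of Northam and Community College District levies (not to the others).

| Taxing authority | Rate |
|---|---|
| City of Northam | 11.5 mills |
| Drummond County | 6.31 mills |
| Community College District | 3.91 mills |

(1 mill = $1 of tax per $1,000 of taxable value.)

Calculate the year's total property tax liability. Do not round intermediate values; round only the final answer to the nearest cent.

Assessed value = $293,300 × 0.38 = $111,454
City of Northam: ($111,454 − $52,000) × 0.0115 = $59,454 × 0.0115 = $683.721
Drummond County: $111,454 × 0.00631 = $703.27474
Community College District: ($111,454 − $52,000) × 0.00391 = $59,454 × 0.00391 = $232.46514
Total = $1,619.46088

$1,619.46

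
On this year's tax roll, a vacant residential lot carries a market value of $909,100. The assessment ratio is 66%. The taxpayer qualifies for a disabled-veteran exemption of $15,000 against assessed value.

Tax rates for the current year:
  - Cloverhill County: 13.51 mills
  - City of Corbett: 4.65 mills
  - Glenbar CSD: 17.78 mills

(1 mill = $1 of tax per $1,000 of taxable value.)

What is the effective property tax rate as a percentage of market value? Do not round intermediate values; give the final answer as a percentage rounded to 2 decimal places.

Assessed value = $909,100 × 0.66 = $600,006
Taxable value = $600,006 − $15,000 = $585,006
Cloverhill County: $585,006 × 0.01351 = $7,903.43106
City of Corbett: $585,006 × 0.00465 = $2,720.2779
Glenbar CSD: $585,006 × 0.01778 = $10,401.40668
Total tax = $21,025.11564
Effective rate = $21,025.11564 ÷ $909,100 = 2.31% of market value

2.31%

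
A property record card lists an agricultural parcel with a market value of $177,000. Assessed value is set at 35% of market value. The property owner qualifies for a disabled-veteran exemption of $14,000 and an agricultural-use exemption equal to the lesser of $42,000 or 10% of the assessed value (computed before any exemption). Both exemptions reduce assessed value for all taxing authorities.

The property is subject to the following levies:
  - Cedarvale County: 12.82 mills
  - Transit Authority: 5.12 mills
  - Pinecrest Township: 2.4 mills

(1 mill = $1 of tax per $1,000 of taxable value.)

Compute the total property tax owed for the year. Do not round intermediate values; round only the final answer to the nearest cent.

Assessed value = $177,000 × 0.35 = $61,950
Agricultural-use exemption = min($42,000, 10% × $61,950) = min($42,000, $6,195) = $6,195 (percentage binds)
Taxable value = $61,950 − $14,000 − $6,195 = $41,755
Cedarvale County: $41,755 × 0.01282 = $535.2991
Transit Authority: $41,755 × 0.00512 = $213.7856
Pinecrest Township: $41,755 × 0.0024 = $100.212
Total = $849.2967

$849.30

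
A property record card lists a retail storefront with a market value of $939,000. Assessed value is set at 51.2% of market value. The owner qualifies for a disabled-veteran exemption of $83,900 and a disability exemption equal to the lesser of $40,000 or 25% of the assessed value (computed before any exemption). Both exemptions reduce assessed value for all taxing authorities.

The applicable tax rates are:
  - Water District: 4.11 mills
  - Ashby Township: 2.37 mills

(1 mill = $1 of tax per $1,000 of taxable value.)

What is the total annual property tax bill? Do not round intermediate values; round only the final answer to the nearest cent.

Assessed value = $939,000 × 0.512 = $480,768
Disability exemption = min($40,000, 25% × $480,768) = min($40,000, $120,192) = $40,000 (dollar cap binds)
Taxable value = $480,768 − $83,900 − $40,000 = $356,868
Water District: $356,868 × 0.00411 = $1,466.72748
Ashby Township: $356,868 × 0.00237 = $845.77716
Total = $2,312.50464

$2,312.50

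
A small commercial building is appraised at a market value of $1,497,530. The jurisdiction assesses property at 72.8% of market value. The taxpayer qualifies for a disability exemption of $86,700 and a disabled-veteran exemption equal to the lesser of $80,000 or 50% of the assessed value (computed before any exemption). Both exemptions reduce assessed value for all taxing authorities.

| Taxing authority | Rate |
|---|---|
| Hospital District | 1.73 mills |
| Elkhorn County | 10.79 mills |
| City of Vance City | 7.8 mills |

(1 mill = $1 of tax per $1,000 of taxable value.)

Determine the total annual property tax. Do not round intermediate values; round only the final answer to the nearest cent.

Assessed value = $1,497,530 × 0.728 = $1,090,201.84
Disabled-veteran exemption = min($80,000, 50% × $1,090,201.84) = min($80,000, $545,100.92) = $80,000 (dollar cap binds)
Taxable value = $1,090,201.84 − $86,700 − $80,000 = $923,501.84
Hospital District: $923,501.84 × 0.00173 = $1,597.6581832
Elkhorn County: $923,501.84 × 0.01079 = $9,964.5848536
City of Vance City: $923,501.84 × 0.0078 = $7,203.314352
Total = $18,765.5573888

$18,765.56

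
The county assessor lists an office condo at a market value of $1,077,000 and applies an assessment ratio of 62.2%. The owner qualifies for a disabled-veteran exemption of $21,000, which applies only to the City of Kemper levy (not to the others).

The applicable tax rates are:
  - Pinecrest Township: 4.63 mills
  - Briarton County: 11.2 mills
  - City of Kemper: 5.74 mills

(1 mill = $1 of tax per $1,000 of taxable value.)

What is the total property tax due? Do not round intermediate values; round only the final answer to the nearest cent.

Assessed value = $1,077,000 × 0.622 = $669,894
Pinecrest Township: $669,894 × 0.00463 = $3,101.60922
Briarton County: $669,894 × 0.0112 = $7,502.8128
City of Kemper: ($669,894 − $21,000) × 0.00574 = $648,894 × 0.00574 = $3,724.65156
Total = $14,329.07358

$14,329.07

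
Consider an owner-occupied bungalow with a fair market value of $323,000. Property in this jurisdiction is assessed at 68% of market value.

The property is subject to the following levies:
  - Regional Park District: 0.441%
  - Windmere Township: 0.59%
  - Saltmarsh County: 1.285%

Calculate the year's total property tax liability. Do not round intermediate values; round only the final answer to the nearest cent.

Assessed value = $323,000 × 0.68 = $219,640
Regional Park District: $219,640 × 0.00441 = $968.6124
Windmere Township: $219,640 × 0.0059 = $1,295.876
Saltmarsh County: $219,640 × 0.01285 = $2,822.374
Total = $968.6124 + $1,295.876 + $2,822.374 = $5,086.8624

$5,086.86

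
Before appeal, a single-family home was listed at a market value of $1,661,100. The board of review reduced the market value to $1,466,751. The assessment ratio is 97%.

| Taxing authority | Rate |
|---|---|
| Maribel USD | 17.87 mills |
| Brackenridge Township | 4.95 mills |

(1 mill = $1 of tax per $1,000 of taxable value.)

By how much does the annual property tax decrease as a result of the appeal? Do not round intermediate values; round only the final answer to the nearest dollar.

$4,302

Old assessed value = $1,661,100 × 0.97 = $1,611,267
New assessed value = $1,466,751 × 0.97 = $1,422,748.47
Combined rate = 0.01787 + 0.00495 = 0.02282
Old tax = $1,611,267 × 0.02282 = $36,769.11294
New tax = $1,422,748.47 × 0.02282 = $32,467.1200854
Reduction = $36,769.11294 − $32,467.1200854 = $4,301.9928546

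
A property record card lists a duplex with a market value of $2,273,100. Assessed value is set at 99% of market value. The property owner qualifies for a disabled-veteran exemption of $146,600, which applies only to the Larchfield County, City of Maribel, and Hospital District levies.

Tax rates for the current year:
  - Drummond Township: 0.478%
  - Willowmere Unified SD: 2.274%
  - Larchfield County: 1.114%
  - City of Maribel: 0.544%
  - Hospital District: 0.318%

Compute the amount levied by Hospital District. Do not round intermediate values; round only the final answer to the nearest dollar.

Assessed value = $2,273,100 × 0.99 = $2,250,369
Hospital District taxable value = $2,250,369 − $146,600 = $2,103,769
Hospital District levy = $2,103,769 × 0.00318 = $6,689.98542

$6,690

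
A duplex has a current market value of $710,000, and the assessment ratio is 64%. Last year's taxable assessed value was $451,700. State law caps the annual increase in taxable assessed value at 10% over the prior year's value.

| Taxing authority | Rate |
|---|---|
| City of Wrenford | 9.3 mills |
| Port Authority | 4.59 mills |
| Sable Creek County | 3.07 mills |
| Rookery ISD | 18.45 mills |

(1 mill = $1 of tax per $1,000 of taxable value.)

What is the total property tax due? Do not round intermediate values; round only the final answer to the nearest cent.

$16,090.30

Uncapped assessed value = $710,000 × 0.64 = $454,400
Cap limit = $451,700 × 1.1 = $496,870
Taxable assessed value = min($454,400, $496,870) = $454,400 (cap does not bind)
City of Wrenford: $454,400 × 0.0093 = $4,225.92
Port Authority: $454,400 × 0.00459 = $2,085.696
Sable Creek County: $454,400 × 0.00307 = $1,395.008
Rookery ISD: $454,400 × 0.01845 = $8,383.68
Total = $16,090.304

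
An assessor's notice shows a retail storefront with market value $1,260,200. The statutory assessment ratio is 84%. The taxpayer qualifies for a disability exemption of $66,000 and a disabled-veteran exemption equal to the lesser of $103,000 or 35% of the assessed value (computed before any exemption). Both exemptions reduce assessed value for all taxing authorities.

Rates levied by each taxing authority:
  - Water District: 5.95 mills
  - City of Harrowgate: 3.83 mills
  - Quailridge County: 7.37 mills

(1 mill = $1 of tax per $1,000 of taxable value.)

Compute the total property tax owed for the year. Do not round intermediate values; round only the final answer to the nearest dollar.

Assessed value = $1,260,200 × 0.84 = $1,058,568
Disabled-veteran exemption = min($103,000, 35% × $1,058,568) = min($103,000, $370,498.8) = $103,000 (dollar cap binds)
Taxable value = $1,058,568 − $66,000 − $103,000 = $889,568
Water District: $889,568 × 0.00595 = $5,292.9296
City of Harrowgate: $889,568 × 0.00383 = $3,407.04544
Quailridge County: $889,568 × 0.00737 = $6,556.11616
Total = $15,256.0912

$15,256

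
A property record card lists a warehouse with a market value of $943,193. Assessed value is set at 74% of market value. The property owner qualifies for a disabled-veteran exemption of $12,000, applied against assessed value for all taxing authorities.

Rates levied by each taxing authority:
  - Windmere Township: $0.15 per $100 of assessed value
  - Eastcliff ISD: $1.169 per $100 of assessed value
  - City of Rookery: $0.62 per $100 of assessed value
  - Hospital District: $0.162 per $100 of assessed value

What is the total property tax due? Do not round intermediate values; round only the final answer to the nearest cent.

Assessed value = $943,193 × 0.74 = $697,962.82
Taxable value = $697,962.82 − $12,000 = $685,962.82
Windmere Township: $685,962.82 × 0.0015 = $1,028.94423
Eastcliff ISD: $685,962.82 × 0.01169 = $8,018.9053658
City of Rookery: $685,962.82 × 0.0062 = $4,252.969484
Hospital District: $685,962.82 × 0.00162 = $1,111.2597684
Total = $1,028.94423 + $8,018.9053658 + $4,252.969484 + $1,111.2597684 = $14,412.0788482

$14,412.08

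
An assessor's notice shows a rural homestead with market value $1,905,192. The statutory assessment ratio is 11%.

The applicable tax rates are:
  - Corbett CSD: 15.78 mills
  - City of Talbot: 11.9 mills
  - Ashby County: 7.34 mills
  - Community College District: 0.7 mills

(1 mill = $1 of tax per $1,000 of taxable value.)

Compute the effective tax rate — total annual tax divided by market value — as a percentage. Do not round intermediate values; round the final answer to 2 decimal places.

0.39%

Assessed value = $1,905,192 × 0.11 = $209,571.12
Corbett CSD: $209,571.12 × 0.01578 = $3,307.0322736
City of Talbot: $209,571.12 × 0.0119 = $2,493.896328
Ashby County: $209,571.12 × 0.00734 = $1,538.2520208
Community College District: $209,571.12 × 0.0007 = $146.699784
Total tax = $7,485.8804064
Effective rate = $7,485.8804064 ÷ $1,905,192 = 0.39% of market value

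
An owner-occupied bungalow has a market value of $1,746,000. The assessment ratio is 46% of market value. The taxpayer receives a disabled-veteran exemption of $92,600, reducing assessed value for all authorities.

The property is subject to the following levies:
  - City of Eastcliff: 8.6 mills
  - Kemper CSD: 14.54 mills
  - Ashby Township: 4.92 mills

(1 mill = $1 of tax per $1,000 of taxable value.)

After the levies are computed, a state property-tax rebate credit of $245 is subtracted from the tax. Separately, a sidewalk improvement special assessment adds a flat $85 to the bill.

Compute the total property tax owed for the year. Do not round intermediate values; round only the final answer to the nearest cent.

Assessed value = $1,746,000 × 0.46 = $803,160
Taxable value = $803,160 − $92,600 = $710,560
City of Eastcliff: $710,560 × 0.0086 = $6,110.816
Kemper CSD: $710,560 × 0.01454 = $10,331.5424
Ashby Township: $710,560 × 0.00492 = $3,495.9552
Levies subtotal = $19,938.3136
After credit = $19,938.3136 − $245 = $19,693.3136
Total = $19,693.3136 + $85 = $19,778.3136

$19,778.31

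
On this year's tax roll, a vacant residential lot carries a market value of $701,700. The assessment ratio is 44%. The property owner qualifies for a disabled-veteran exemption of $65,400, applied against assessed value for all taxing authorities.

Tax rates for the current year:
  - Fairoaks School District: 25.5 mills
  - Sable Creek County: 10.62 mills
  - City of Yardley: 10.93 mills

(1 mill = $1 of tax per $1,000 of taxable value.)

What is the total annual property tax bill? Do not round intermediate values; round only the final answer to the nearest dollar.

Assessed value = $701,700 × 0.44 = $308,748
Taxable value = $308,748 − $65,400 = $243,348
Fairoaks School District: $243,348 × 0.0255 = $6,205.374
Sable Creek County: $243,348 × 0.01062 = $2,584.35576
City of Yardley: $243,348 × 0.01093 = $2,659.79364
Total = $6,205.374 + $2,584.35576 + $2,659.79364 = $11,449.5234

$11,450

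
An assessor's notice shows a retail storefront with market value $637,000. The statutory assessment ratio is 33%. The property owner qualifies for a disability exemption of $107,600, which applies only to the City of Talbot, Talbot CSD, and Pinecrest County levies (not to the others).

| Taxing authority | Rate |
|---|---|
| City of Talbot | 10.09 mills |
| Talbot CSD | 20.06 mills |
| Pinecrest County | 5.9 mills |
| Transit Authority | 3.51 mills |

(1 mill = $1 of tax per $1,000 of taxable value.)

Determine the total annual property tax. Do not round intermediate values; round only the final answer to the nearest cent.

$4,436.93

Assessed value = $637,000 × 0.33 = $210,210
City of Talbot: ($210,210 − $107,600) × 0.01009 = $102,610 × 0.01009 = $1,035.3349
Talbot CSD: ($210,210 − $107,600) × 0.02006 = $102,610 × 0.02006 = $2,058.3566
Pinecrest County: ($210,210 − $107,600) × 0.0059 = $102,610 × 0.0059 = $605.399
Transit Authority: $210,210 × 0.00351 = $737.8371
Total = $4,436.9276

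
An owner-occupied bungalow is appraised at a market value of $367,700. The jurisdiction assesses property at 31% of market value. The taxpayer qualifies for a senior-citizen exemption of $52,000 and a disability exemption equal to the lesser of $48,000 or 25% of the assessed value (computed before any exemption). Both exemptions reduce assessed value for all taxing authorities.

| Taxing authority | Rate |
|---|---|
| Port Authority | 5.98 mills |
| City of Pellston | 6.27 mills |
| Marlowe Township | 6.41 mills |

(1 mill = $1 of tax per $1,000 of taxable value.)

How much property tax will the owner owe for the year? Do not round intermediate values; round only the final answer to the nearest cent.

Assessed value = $367,700 × 0.31 = $113,987
Disability exemption = min($48,000, 25% × $113,987) = min($48,000, $28,496.75) = $28,496.75 (percentage binds)
Taxable value = $113,987 − $52,000 − $28,496.75 = $33,490.25
Port Authority: $33,490.25 × 0.00598 = $200.271695
City of Pellston: $33,490.25 × 0.00627 = $209.9838675
Marlowe Township: $33,490.25 × 0.00641 = $214.6725025
Total = $624.928065

$624.93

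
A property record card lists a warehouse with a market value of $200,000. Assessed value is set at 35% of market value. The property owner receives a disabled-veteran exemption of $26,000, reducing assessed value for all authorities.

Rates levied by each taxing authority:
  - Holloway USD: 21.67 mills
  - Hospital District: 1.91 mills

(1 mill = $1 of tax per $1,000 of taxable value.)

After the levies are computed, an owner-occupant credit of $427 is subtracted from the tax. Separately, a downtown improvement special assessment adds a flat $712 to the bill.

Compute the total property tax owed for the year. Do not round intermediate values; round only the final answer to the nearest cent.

$1,322.52

Assessed value = $200,000 × 0.35 = $70,000
Taxable value = $70,000 − $26,000 = $44,000
Holloway USD: $44,000 × 0.02167 = $953.48
Hospital District: $44,000 × 0.00191 = $84.04
Levies subtotal = $1,037.52
After credit = $1,037.52 − $427 = $610.52
Total = $610.52 + $712 = $1,322.52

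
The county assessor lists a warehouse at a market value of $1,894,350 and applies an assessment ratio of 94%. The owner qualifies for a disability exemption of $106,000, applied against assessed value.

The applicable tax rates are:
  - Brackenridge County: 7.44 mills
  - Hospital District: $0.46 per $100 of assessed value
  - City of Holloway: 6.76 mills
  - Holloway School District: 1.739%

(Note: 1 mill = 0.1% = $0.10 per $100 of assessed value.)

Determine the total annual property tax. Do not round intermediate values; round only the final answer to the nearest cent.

Assessed value = $1,894,350 × 0.94 = $1,780,689
Taxable value = $1,780,689 − $106,000 = $1,674,689
Brackenridge County: $1,674,689 × 0.00744 = $12,459.68616
Hospital District: $1,674,689 × 0.0046 = $7,703.5694
City of Holloway: $1,674,689 × 0.00676 = $11,320.89764
Holloway School District: $1,674,689 × 0.01739 = $29,122.84171
Total = $60,606.99491

$60,606.99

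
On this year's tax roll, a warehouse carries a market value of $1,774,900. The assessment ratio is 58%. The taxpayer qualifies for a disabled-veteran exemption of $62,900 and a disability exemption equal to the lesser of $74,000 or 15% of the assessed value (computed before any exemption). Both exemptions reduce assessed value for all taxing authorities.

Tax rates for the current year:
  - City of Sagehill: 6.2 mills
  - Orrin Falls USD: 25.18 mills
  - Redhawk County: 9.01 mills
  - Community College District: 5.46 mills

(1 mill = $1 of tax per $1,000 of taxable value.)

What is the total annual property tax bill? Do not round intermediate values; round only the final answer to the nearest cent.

Assessed value = $1,774,900 × 0.58 = $1,029,442
Disability exemption = min($74,000, 15% × $1,029,442) = min($74,000, $154,416.3) = $74,000 (dollar cap binds)
Taxable value = $1,029,442 − $62,900 − $74,000 = $892,542
City of Sagehill: $892,542 × 0.0062 = $5,533.7604
Orrin Falls USD: $892,542 × 0.02518 = $22,474.20756
Redhawk County: $892,542 × 0.00901 = $8,041.80342
Community College District: $892,542 × 0.00546 = $4,873.27932
Total = $40,923.0507

$40,923.05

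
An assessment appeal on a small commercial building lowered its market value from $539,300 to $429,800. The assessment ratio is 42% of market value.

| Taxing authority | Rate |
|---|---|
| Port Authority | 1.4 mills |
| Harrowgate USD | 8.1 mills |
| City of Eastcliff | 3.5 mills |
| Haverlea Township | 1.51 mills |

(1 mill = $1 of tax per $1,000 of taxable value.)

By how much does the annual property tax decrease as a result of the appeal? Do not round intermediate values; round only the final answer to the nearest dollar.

$667

Old assessed value = $539,300 × 0.42 = $226,506
New assessed value = $429,800 × 0.42 = $180,516
Combined rate = 0.0014 + 0.0081 + 0.0035 + 0.00151 = 0.01451
Old tax = $226,506 × 0.01451 = $3,286.60206
New tax = $180,516 × 0.01451 = $2,619.28716
Reduction = $3,286.60206 − $2,619.28716 = $667.3149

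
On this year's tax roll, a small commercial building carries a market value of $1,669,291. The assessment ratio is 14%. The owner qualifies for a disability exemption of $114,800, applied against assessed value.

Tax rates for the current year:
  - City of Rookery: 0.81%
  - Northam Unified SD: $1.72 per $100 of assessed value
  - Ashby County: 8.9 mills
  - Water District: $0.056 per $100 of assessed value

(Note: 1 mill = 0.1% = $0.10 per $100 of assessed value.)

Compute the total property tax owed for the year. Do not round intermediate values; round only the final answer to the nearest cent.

$4,132.99

Assessed value = $1,669,291 × 0.14 = $233,700.74
Taxable value = $233,700.74 − $114,800 = $118,900.74
City of Rookery: $118,900.74 × 0.0081 = $963.095994
Northam Unified SD: $118,900.74 × 0.0172 = $2,045.092728
Ashby County: $118,900.74 × 0.0089 = $1,058.216586
Water District: $118,900.74 × 0.00056 = $66.5844144
Total = $4,132.9897224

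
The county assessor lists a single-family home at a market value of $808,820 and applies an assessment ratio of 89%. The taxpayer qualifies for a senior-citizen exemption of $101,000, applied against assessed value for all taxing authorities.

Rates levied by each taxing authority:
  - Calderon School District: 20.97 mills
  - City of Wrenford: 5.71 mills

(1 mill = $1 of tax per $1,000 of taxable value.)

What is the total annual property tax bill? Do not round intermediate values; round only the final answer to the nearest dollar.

Assessed value = $808,820 × 0.89 = $719,849.8
Taxable value = $719,849.8 − $101,000 = $618,849.8
Calderon School District: $618,849.8 × 0.02097 = $12,977.280306
City of Wrenford: $618,849.8 × 0.00571 = $3,533.632358
Total = $12,977.280306 + $3,533.632358 = $16,510.912664

$16,511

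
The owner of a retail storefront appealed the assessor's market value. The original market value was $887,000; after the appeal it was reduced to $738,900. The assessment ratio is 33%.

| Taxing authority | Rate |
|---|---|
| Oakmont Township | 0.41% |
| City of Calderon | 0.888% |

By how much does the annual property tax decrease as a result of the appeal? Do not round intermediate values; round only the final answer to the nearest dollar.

$634

Old assessed value = $887,000 × 0.33 = $292,710
New assessed value = $738,900 × 0.33 = $243,837
Combined rate = 0.0041 + 0.00888 = 0.01298
Old tax = $292,710 × 0.01298 = $3,799.3758
New tax = $243,837 × 0.01298 = $3,165.00426
Reduction = $3,799.3758 − $3,165.00426 = $634.37154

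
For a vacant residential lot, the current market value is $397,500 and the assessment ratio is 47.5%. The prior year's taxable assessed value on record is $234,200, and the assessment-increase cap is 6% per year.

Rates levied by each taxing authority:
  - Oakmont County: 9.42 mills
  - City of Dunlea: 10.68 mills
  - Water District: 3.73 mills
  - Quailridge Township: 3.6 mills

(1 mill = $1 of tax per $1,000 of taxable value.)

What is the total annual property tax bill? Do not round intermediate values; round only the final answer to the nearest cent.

$5,179.13

Uncapped assessed value = $397,500 × 0.475 = $188,812.5
Cap limit = $234,200 × 1.06 = $248,252
Taxable assessed value = min($188,812.5, $248,252) = $188,812.5 (cap does not bind)
Oakmont County: $188,812.5 × 0.00942 = $1,778.61375
City of Dunlea: $188,812.5 × 0.01068 = $2,016.5175
Water District: $188,812.5 × 0.00373 = $704.270625
Quailridge Township: $188,812.5 × 0.0036 = $679.725
Total = $5,179.126875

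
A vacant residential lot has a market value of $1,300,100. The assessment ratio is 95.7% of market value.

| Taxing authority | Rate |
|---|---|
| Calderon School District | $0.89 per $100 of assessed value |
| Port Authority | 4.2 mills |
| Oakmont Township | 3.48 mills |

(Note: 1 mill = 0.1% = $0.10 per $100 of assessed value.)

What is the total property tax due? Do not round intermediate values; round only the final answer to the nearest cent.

$20,628.76

Assessed value = $1,300,100 × 0.957 = $1,244,195.7
Calderon School District: $1,244,195.7 × 0.0089 = $11,073.34173
Port Authority: $1,244,195.7 × 0.0042 = $5,225.62194
Oakmont Township: $1,244,195.7 × 0.00348 = $4,329.801036
Total = $20,628.764706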